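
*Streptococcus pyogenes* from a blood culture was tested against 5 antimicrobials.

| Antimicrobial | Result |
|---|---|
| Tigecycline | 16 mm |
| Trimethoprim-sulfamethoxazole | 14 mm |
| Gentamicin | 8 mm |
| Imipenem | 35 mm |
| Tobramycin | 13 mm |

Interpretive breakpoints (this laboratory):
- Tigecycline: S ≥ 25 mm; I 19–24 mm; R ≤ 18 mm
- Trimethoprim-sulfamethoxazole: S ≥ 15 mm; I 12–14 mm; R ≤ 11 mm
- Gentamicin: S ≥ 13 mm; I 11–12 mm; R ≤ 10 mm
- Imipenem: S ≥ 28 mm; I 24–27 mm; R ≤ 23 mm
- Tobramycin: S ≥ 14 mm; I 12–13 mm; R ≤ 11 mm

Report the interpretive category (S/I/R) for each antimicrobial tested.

R, I, R, S, I

Tigecycline (16 mm) ≤ 18 mm — Resistant
Trimethoprim-sulfamethoxazole 14 mm: in 12–14 mm ⇒ intermediate
Gentamicin 8 mm: ≤ 10 mm ⇒ Resistant
Imipenem: 35 mm is ≥ 28 mm — susceptible
Tobramycin 13 mm: in 12–13 mm → I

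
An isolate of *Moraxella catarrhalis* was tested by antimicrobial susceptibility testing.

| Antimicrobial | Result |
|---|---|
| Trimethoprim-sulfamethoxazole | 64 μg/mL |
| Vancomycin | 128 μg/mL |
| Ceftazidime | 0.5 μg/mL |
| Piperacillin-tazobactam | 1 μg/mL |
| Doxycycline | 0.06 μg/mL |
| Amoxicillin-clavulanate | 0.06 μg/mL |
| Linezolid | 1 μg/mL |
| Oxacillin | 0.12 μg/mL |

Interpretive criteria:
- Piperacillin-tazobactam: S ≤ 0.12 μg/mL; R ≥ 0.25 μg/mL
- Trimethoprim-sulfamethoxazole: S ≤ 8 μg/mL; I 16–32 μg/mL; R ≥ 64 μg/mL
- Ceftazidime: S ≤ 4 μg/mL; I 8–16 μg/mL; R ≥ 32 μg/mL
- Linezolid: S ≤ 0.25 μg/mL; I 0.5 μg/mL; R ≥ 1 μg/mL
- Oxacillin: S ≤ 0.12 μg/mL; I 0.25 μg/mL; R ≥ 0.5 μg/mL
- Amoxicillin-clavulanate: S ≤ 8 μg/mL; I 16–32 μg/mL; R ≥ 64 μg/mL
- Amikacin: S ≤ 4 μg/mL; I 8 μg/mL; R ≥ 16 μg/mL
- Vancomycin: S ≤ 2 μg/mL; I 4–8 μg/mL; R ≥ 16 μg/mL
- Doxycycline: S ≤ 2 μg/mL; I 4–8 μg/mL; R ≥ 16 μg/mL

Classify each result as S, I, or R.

Trimethoprim-sulfamethoxazole (64 μg/mL) ≥ 64 μg/mL → resistant
Vancomycin: 128 μg/mL is ≥ 16 μg/mL — Resistant
Ceftazidime 0.5 μg/mL: ≤ 4 μg/mL → susceptible
Piperacillin-tazobactam (1 μg/mL) ≥ 0.25 μg/mL ⇒ resistant
Doxycycline 0.06 μg/mL: ≤ 2 μg/mL → susceptible
Amoxicillin-clavulanate 0.06 μg/mL: ≤ 8 μg/mL → S
Linezolid: 1 μg/mL is ≥ 1 μg/mL → Resistant
Oxacillin (0.12 μg/mL) ≤ 0.12 μg/mL → S

R, R, S, R, S, S, R, S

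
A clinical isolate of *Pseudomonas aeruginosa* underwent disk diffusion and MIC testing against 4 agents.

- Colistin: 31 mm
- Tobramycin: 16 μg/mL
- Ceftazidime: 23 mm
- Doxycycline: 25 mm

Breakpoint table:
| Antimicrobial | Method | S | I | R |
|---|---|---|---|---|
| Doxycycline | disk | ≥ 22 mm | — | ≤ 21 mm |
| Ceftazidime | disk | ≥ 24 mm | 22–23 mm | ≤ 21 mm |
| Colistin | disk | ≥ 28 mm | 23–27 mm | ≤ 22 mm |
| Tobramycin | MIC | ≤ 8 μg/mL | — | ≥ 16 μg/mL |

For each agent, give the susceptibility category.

Colistin: 31 mm is ≥ 28 mm → S
Tobramycin 16 μg/mL: ≥ 16 μg/mL → Resistant
Ceftazidime (23 mm) in 22–23 mm — intermediate
Doxycycline 25 mm: ≥ 22 mm ⇒ S

S, R, I, S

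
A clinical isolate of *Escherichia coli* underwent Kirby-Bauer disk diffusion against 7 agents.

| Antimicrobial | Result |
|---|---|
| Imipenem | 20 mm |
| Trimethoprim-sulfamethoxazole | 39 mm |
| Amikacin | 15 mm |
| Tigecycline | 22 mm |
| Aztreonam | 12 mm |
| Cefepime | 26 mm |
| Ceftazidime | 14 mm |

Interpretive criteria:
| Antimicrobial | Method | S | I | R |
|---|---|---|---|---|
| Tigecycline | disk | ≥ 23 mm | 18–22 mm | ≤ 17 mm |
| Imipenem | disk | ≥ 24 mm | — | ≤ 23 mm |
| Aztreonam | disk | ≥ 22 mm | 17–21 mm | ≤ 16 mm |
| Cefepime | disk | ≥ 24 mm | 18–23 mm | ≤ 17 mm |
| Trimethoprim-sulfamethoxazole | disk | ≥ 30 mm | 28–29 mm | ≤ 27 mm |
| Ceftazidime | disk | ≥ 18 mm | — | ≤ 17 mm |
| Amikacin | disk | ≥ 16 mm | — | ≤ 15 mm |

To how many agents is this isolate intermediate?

1

Imipenem: 20 mm is ≤ 23 mm → resistant
Trimethoprim-sulfamethoxazole 39 mm: ≥ 30 mm → Susceptible
Amikacin (15 mm) ≤ 15 mm ⇒ resistant
Tigecycline 22 mm: in 18–22 mm ⇒ intermediate
Aztreonam (12 mm) ≤ 16 mm → R
Cefepime 26 mm: ≥ 24 mm ⇒ Susceptible
Ceftazidime 14 mm: ≤ 17 mm → resistant
Intermediate: 1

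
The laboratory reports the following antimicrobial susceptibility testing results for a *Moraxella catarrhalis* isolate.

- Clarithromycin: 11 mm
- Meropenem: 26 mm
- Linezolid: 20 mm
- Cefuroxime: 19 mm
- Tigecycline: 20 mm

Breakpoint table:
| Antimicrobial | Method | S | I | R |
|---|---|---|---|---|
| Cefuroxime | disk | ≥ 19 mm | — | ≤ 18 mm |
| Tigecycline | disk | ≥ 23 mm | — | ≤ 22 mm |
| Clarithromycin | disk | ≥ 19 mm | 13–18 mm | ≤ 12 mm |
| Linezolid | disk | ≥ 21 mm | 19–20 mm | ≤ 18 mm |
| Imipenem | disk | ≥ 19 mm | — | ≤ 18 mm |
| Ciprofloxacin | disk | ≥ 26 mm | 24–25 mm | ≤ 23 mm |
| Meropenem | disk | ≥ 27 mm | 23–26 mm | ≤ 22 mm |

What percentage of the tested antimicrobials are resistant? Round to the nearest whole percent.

Clarithromycin 11 mm: ≤ 12 mm → resistant
Meropenem: 26 mm is in 23–26 mm — Intermediate
Linezolid (20 mm) in 19–20 mm — Intermediate
Cefuroxime (19 mm) ≥ 19 mm — Susceptible
Tigecycline (20 mm) ≤ 22 mm ⇒ R
Resistant: 2/5

40%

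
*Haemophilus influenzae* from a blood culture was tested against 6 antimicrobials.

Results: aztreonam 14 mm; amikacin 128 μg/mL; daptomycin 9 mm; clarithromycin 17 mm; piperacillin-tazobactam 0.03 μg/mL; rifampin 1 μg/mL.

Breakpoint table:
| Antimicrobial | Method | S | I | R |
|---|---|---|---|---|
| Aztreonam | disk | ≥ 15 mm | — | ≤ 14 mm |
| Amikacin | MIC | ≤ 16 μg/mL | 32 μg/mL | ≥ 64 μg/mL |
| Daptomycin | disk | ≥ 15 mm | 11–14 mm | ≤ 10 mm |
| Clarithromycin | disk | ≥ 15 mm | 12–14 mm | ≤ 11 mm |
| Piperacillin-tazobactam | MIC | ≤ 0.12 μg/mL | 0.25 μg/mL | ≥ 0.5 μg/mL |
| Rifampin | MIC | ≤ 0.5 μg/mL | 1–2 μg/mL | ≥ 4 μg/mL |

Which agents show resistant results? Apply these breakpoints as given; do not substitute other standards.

aztreonam, amikacin, daptomycin

Aztreonam (14 mm) ≤ 14 mm — R
Amikacin: 128 μg/mL is ≥ 64 μg/mL — resistant
Daptomycin 9 mm: ≤ 10 mm → resistant
Clarithromycin 17 mm: ≥ 15 mm — susceptible
Piperacillin-tazobactam: 0.03 μg/mL is ≤ 0.12 μg/mL → Susceptible
Rifampin (1 μg/mL) in 1–2 μg/mL → I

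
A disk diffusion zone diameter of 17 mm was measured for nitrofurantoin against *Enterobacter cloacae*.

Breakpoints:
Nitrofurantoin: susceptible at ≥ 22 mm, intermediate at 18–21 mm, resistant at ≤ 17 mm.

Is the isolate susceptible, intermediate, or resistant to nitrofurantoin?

R

Nitrofurantoin: 17 mm is ≤ 17 mm ⇒ Resistant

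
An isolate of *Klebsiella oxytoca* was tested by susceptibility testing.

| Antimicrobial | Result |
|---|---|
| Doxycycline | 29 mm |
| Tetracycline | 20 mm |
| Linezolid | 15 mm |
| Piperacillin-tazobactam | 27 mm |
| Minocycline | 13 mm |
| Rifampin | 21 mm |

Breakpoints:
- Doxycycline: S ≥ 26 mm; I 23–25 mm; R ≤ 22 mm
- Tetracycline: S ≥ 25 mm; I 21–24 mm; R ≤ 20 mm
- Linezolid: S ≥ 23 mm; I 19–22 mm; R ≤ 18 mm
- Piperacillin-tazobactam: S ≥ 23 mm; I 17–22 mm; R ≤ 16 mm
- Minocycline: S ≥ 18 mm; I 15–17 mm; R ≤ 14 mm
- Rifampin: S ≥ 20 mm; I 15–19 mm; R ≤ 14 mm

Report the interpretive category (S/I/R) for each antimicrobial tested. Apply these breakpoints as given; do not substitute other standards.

S, R, R, S, R, S

Doxycycline 29 mm: ≥ 26 mm — susceptible
Tetracycline: 20 mm is ≤ 20 mm ⇒ Resistant
Linezolid (15 mm) ≤ 18 mm ⇒ R
Piperacillin-tazobactam 27 mm: ≥ 23 mm → susceptible
Minocycline (13 mm) ≤ 14 mm → Resistant
Rifampin 21 mm: ≥ 20 mm → S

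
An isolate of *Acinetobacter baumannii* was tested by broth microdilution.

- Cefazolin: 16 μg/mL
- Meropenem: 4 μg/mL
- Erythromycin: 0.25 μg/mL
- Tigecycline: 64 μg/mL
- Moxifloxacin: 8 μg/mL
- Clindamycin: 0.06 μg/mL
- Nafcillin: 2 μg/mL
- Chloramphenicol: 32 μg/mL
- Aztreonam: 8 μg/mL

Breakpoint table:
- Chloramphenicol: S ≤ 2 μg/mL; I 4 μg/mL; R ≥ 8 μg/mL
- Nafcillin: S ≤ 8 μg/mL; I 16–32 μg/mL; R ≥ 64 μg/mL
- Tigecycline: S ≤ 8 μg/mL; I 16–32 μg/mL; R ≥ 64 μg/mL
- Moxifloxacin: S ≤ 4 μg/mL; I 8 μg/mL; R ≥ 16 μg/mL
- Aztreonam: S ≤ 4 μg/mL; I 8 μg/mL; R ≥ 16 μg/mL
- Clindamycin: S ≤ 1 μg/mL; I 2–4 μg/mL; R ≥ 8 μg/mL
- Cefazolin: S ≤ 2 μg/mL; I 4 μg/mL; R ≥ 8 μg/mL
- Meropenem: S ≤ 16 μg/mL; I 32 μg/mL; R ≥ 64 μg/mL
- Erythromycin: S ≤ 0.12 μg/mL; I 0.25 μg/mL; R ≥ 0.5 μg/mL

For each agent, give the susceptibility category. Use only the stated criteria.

R, S, I, R, I, S, S, R, I

Cefazolin 16 μg/mL: ≥ 8 μg/mL — resistant
Meropenem 4 μg/mL: ≤ 16 μg/mL — susceptible
Erythromycin (0.25 μg/mL) = 0.25 μg/mL → I
Tigecycline 64 μg/mL: ≥ 64 μg/mL — resistant
Moxifloxacin (8 μg/mL) = 8 μg/mL ⇒ intermediate
Clindamycin (0.06 μg/mL) ≤ 1 μg/mL — susceptible
Nafcillin (2 μg/mL) ≤ 8 μg/mL ⇒ susceptible
Chloramphenicol 32 μg/mL: ≥ 8 μg/mL — Resistant
Aztreonam 8 μg/mL: = 8 μg/mL → Intermediate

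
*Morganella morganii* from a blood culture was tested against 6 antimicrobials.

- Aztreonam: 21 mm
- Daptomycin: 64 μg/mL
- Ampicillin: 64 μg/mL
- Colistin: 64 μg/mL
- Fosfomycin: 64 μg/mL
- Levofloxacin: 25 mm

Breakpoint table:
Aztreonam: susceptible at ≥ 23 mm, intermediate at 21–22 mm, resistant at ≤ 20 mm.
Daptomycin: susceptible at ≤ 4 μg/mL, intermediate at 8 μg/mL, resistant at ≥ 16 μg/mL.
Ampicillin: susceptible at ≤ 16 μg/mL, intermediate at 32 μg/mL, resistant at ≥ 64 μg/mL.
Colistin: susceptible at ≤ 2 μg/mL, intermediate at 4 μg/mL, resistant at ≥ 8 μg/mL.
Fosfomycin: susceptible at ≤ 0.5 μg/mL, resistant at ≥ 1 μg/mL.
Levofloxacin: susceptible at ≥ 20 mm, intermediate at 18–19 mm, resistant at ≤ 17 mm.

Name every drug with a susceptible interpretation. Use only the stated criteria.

Aztreonam: 21 mm is in 21–22 mm → intermediate
Daptomycin 64 μg/mL: ≥ 16 μg/mL → resistant
Ampicillin 64 μg/mL: ≥ 64 μg/mL — R
Colistin (64 μg/mL) ≥ 8 μg/mL ⇒ R
Fosfomycin (64 μg/mL) ≥ 1 μg/mL ⇒ Resistant
Levofloxacin: 25 mm is ≥ 20 mm ⇒ Susceptible

levofloxacin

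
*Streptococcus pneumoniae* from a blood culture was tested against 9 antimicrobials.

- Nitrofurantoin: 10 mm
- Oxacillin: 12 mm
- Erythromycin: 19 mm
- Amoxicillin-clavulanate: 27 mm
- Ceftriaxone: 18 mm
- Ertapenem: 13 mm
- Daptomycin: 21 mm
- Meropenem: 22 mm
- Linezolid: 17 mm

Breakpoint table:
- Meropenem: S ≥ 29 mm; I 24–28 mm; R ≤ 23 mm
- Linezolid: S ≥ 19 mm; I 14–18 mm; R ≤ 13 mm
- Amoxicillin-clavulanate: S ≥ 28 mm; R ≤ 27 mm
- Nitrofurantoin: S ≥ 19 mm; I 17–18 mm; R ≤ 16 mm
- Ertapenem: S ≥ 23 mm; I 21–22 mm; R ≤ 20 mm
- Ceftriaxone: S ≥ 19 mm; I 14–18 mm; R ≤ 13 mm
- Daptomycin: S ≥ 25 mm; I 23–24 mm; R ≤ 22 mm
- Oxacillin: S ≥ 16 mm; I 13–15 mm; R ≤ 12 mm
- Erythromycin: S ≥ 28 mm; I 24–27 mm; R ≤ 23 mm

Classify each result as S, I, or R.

R, R, R, R, I, R, R, R, I

Nitrofurantoin (10 mm) ≤ 16 mm — R
Oxacillin (12 mm) ≤ 12 mm ⇒ resistant
Erythromycin (19 mm) ≤ 23 mm — Resistant
Amoxicillin-clavulanate: 27 mm is ≤ 27 mm → resistant
Ceftriaxone 18 mm: in 14–18 mm ⇒ I
Ertapenem 13 mm: ≤ 20 mm → R
Daptomycin 21 mm: ≤ 22 mm ⇒ resistant
Meropenem 22 mm: ≤ 23 mm → R
Linezolid (17 mm) in 14–18 mm ⇒ intermediate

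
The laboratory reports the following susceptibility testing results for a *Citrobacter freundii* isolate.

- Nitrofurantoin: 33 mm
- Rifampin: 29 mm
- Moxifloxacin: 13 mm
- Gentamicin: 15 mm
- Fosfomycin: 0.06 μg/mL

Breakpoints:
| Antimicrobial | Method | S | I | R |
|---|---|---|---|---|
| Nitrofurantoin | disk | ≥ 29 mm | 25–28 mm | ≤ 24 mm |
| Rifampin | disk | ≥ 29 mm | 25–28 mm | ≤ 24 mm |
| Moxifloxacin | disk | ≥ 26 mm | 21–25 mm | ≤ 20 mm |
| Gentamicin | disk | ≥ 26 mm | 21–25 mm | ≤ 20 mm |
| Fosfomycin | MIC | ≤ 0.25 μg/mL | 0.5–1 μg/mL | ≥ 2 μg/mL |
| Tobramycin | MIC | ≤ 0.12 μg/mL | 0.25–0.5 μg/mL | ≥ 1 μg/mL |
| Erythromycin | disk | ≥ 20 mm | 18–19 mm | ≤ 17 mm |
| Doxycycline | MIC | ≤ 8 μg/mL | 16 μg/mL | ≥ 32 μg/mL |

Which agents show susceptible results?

Nitrofurantoin: 33 mm is ≥ 29 mm → S
Rifampin 29 mm: ≥ 29 mm → susceptible
Moxifloxacin: 13 mm is ≤ 20 mm → R
Gentamicin (15 mm) ≤ 20 mm → R
Fosfomycin: 0.06 μg/mL is ≤ 0.25 μg/mL — S

nitrofurantoin, rifampin, fosfomycin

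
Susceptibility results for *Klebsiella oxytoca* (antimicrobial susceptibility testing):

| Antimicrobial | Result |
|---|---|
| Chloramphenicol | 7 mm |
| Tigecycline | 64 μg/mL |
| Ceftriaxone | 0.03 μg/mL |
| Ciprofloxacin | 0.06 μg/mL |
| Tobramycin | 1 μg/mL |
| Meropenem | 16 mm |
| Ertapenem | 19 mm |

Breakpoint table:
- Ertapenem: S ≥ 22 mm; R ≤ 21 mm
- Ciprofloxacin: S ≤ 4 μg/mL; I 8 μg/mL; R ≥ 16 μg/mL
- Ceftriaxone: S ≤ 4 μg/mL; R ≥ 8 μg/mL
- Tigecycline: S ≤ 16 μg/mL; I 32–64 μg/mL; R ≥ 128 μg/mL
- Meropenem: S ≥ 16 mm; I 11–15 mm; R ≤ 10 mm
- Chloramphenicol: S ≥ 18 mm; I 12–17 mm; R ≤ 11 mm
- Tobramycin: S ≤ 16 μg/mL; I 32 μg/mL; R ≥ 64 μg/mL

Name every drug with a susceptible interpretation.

ceftriaxone, ciprofloxacin, tobramycin, meropenem

Chloramphenicol 7 mm: ≤ 11 mm ⇒ Resistant
Tigecycline: 64 μg/mL is in 32–64 μg/mL — intermediate
Ceftriaxone (0.03 μg/mL) ≤ 4 μg/mL — susceptible
Ciprofloxacin: 0.06 μg/mL is ≤ 4 μg/mL — S
Tobramycin: 1 μg/mL is ≤ 16 μg/mL → Susceptible
Meropenem 16 mm: ≥ 16 mm — susceptible
Ertapenem: 19 mm is ≤ 21 mm → Resistant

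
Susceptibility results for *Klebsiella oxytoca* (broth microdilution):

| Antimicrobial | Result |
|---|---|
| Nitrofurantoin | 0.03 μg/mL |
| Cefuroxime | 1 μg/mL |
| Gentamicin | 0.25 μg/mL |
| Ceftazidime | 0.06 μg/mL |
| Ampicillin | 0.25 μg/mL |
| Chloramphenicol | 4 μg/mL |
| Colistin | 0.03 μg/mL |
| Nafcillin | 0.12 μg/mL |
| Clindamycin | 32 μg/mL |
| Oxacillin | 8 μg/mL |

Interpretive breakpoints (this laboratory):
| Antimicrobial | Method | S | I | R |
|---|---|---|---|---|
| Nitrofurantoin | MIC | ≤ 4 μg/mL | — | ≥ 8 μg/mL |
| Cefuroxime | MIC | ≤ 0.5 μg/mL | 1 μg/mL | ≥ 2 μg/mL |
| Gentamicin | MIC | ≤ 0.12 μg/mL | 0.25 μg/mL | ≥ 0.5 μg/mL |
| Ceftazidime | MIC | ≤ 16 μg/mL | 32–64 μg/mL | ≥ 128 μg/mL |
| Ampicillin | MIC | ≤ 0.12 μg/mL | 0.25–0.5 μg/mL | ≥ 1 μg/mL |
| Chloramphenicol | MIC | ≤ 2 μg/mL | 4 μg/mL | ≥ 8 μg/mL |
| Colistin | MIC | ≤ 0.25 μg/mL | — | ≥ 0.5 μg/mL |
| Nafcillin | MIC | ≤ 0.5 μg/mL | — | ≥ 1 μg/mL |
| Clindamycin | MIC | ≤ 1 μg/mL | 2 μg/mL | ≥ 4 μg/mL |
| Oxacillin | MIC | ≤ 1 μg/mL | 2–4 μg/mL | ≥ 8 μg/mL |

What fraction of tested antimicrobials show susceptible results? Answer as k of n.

Nitrofurantoin (0.03 μg/mL) ≤ 4 μg/mL — susceptible
Cefuroxime 1 μg/mL: = 1 μg/mL — Intermediate
Gentamicin 0.25 μg/mL: = 0.25 μg/mL ⇒ intermediate
Ceftazidime: 0.06 μg/mL is ≤ 16 μg/mL — S
Ampicillin (0.25 μg/mL) in 0.25–0.5 μg/mL → Intermediate
Chloramphenicol 4 μg/mL: = 4 μg/mL → Intermediate
Colistin: 0.03 μg/mL is ≤ 0.25 μg/mL — susceptible
Nafcillin 0.12 μg/mL: ≤ 0.5 μg/mL — S
Clindamycin: 32 μg/mL is ≥ 4 μg/mL — Resistant
Oxacillin 8 μg/mL: ≥ 8 μg/mL — R
Susceptible: 4/10

4 of 10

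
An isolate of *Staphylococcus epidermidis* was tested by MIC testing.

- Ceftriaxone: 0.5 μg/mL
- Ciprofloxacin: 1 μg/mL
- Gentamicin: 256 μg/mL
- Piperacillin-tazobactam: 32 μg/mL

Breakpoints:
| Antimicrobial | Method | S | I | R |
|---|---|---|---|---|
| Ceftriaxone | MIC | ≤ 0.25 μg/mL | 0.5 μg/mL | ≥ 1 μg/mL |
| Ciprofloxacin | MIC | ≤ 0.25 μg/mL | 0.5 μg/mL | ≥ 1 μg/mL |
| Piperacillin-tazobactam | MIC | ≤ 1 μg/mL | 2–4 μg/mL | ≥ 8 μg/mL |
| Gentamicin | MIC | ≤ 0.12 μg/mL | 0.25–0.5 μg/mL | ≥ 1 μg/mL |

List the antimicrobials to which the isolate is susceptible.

none

Ceftriaxone: 0.5 μg/mL is = 0.5 μg/mL — I
Ciprofloxacin (1 μg/mL) ≥ 1 μg/mL — R
Gentamicin 256 μg/mL: ≥ 1 μg/mL → resistant
Piperacillin-tazobactam: 32 μg/mL is ≥ 8 μg/mL — Resistant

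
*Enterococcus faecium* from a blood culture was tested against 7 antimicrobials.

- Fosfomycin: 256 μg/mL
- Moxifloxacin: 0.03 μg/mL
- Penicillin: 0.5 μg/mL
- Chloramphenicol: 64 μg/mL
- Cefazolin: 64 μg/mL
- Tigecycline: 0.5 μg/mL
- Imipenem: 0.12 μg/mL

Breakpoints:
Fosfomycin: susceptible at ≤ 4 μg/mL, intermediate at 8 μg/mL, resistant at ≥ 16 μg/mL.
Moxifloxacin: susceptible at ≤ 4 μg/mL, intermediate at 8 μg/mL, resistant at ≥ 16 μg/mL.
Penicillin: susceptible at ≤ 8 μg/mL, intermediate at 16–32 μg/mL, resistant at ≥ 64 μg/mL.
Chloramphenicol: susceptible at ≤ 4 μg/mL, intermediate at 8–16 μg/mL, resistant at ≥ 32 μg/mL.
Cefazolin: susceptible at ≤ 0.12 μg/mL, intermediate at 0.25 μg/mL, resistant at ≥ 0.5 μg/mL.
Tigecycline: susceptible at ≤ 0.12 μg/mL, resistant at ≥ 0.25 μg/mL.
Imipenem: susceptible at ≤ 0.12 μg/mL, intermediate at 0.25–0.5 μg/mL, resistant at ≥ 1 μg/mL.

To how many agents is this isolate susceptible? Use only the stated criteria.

Fosfomycin 256 μg/mL: ≥ 16 μg/mL → R
Moxifloxacin: 0.03 μg/mL is ≤ 4 μg/mL → S
Penicillin (0.5 μg/mL) ≤ 8 μg/mL ⇒ S
Chloramphenicol: 64 μg/mL is ≥ 32 μg/mL ⇒ resistant
Cefazolin (64 μg/mL) ≥ 0.5 μg/mL → R
Tigecycline (0.5 μg/mL) ≥ 0.25 μg/mL — R
Imipenem 0.12 μg/mL: ≤ 0.12 μg/mL — susceptible
Susceptible: 3

3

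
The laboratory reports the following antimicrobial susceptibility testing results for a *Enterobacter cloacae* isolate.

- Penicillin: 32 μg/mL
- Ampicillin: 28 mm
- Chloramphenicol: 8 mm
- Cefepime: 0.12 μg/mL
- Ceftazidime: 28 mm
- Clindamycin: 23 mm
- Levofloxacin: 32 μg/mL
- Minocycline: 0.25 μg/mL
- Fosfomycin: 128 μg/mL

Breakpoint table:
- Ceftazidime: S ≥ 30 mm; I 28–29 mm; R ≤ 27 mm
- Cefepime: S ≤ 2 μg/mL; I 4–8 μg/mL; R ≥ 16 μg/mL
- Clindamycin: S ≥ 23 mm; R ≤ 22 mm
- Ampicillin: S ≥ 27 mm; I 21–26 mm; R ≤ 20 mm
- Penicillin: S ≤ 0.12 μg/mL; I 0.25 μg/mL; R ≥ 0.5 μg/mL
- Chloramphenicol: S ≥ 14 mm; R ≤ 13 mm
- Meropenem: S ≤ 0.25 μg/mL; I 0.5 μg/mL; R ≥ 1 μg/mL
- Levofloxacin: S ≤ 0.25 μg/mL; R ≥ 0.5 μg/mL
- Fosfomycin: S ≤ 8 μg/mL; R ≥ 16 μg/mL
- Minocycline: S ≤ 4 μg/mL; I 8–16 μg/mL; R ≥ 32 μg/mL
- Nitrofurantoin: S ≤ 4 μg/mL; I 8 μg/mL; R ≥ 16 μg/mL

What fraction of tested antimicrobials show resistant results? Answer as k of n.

Penicillin (32 μg/mL) ≥ 0.5 μg/mL → R
Ampicillin: 28 mm is ≥ 27 mm → S
Chloramphenicol 8 mm: ≤ 13 mm → R
Cefepime (0.12 μg/mL) ≤ 2 μg/mL — S
Ceftazidime (28 mm) in 28–29 mm — Intermediate
Clindamycin (23 mm) ≥ 23 mm — susceptible
Levofloxacin (32 μg/mL) ≥ 0.5 μg/mL ⇒ resistant
Minocycline (0.25 μg/mL) ≤ 4 μg/mL ⇒ susceptible
Fosfomycin: 128 μg/mL is ≥ 16 μg/mL ⇒ Resistant
Resistant: 4/9

4 of 9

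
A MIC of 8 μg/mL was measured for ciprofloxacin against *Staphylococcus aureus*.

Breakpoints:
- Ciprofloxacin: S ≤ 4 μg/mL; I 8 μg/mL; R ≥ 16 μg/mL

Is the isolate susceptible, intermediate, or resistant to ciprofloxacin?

Ciprofloxacin: 8 μg/mL is = 8 μg/mL — I

I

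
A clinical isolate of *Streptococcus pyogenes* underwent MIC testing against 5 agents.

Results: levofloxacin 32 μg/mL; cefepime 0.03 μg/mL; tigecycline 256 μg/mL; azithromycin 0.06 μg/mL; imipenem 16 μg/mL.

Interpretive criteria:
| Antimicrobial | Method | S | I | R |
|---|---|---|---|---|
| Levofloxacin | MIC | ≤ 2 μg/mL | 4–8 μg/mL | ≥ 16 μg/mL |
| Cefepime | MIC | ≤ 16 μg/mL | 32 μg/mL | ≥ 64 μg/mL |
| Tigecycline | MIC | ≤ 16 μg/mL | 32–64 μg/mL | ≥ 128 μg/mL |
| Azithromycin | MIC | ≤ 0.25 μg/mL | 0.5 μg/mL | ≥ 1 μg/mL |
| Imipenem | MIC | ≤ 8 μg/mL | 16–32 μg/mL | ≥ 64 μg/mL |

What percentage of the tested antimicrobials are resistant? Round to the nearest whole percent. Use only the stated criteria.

40%

Levofloxacin: 32 μg/mL is ≥ 16 μg/mL → Resistant
Cefepime: 0.03 μg/mL is ≤ 16 μg/mL — S
Tigecycline (256 μg/mL) ≥ 128 μg/mL ⇒ Resistant
Azithromycin (0.06 μg/mL) ≤ 0.25 μg/mL — S
Imipenem: 16 μg/mL is in 16–32 μg/mL ⇒ I
Resistant: 2/5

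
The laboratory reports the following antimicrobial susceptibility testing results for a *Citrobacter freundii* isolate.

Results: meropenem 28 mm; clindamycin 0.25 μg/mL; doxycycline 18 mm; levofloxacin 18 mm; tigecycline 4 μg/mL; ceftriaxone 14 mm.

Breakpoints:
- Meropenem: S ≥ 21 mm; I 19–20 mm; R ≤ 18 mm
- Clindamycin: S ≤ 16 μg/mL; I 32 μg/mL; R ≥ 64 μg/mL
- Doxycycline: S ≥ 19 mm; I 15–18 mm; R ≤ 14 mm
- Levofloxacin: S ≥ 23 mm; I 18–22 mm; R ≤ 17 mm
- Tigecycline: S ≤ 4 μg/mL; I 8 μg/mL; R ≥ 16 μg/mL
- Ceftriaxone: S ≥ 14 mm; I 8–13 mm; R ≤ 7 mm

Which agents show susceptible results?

Meropenem: 28 mm is ≥ 21 mm → Susceptible
Clindamycin 0.25 μg/mL: ≤ 16 μg/mL — susceptible
Doxycycline: 18 mm is in 15–18 mm → intermediate
Levofloxacin (18 mm) in 18–22 mm — intermediate
Tigecycline (4 μg/mL) ≤ 4 μg/mL → susceptible
Ceftriaxone: 14 mm is ≥ 14 mm — Susceptible

meropenem, clindamycin, tigecycline, ceftriaxone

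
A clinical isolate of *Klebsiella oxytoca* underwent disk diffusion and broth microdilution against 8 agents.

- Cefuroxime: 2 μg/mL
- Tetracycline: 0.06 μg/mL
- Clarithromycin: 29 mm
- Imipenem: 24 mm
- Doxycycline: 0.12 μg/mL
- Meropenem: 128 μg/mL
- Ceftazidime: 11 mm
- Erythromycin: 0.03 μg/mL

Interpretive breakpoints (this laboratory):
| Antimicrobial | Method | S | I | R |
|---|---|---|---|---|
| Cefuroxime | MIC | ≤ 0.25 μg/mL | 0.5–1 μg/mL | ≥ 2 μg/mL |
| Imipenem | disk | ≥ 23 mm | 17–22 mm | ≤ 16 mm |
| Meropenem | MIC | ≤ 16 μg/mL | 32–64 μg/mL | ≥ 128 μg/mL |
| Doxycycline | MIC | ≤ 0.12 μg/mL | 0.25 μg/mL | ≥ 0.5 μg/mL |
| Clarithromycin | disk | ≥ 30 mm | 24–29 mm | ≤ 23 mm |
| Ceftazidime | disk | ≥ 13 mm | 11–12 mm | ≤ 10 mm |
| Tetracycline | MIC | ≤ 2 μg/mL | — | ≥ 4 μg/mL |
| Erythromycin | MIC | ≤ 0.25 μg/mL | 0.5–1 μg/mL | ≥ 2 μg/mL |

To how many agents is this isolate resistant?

Cefuroxime (2 μg/mL) ≥ 2 μg/mL ⇒ R
Tetracycline 0.06 μg/mL: ≤ 2 μg/mL ⇒ S
Clarithromycin: 29 mm is in 24–29 mm ⇒ Intermediate
Imipenem: 24 mm is ≥ 23 mm — Susceptible
Doxycycline (0.12 μg/mL) ≤ 0.12 μg/mL ⇒ susceptible
Meropenem (128 μg/mL) ≥ 128 μg/mL — R
Ceftazidime (11 mm) in 11–12 mm → Intermediate
Erythromycin 0.03 μg/mL: ≤ 0.25 μg/mL → Susceptible
Resistant: 2

2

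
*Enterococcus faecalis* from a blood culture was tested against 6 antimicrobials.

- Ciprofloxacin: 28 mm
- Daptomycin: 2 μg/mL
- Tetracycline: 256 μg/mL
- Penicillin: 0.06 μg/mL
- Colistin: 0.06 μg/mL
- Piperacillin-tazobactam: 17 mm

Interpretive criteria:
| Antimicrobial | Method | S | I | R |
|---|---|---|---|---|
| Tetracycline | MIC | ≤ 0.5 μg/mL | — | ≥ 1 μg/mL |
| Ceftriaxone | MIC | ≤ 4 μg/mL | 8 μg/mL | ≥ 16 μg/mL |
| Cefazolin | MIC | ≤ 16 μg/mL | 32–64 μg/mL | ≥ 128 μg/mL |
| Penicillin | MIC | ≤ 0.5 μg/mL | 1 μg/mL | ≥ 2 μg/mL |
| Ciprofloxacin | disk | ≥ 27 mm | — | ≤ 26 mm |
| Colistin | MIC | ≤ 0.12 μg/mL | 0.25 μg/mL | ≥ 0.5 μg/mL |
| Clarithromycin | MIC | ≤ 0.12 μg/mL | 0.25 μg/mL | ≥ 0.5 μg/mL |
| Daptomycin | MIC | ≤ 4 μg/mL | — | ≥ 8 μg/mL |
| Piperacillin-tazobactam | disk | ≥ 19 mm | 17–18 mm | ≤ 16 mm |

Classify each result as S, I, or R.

S, S, R, S, S, I

Ciprofloxacin: 28 mm is ≥ 27 mm ⇒ Susceptible
Daptomycin 2 μg/mL: ≤ 4 μg/mL — susceptible
Tetracycline: 256 μg/mL is ≥ 1 μg/mL — Resistant
Penicillin 0.06 μg/mL: ≤ 0.5 μg/mL → S
Colistin (0.06 μg/mL) ≤ 0.12 μg/mL → Susceptible
Piperacillin-tazobactam (17 mm) in 17–18 mm ⇒ Intermediate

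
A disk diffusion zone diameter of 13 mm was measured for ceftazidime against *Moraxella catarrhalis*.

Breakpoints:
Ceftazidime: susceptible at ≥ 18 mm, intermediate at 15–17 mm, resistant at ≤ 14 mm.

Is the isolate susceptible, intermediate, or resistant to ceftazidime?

Ceftazidime 13 mm: ≤ 14 mm — resistant

R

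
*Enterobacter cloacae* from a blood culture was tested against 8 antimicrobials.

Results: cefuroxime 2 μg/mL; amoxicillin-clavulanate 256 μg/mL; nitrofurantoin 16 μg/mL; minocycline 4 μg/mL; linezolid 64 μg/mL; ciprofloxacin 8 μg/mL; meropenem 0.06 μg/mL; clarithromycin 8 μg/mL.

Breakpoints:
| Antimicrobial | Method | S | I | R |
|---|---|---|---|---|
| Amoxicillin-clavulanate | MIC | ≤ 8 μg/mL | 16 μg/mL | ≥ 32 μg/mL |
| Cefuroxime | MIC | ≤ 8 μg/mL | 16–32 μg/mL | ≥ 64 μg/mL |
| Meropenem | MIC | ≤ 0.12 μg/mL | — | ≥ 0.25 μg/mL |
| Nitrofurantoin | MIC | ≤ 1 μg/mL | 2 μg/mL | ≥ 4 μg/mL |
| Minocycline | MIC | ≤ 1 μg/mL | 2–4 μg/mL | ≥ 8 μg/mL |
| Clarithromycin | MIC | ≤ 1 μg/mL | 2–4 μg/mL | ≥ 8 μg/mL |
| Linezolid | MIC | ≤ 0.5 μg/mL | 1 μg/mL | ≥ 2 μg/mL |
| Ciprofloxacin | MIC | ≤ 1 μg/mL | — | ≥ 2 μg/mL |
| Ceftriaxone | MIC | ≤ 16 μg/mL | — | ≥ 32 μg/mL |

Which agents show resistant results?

Cefuroxime 2 μg/mL: ≤ 8 μg/mL → Susceptible
Amoxicillin-clavulanate: 256 μg/mL is ≥ 32 μg/mL — resistant
Nitrofurantoin: 16 μg/mL is ≥ 4 μg/mL ⇒ R
Minocycline (4 μg/mL) in 2–4 μg/mL ⇒ Intermediate
Linezolid (64 μg/mL) ≥ 2 μg/mL — R
Ciprofloxacin: 8 μg/mL is ≥ 2 μg/mL — resistant
Meropenem 0.06 μg/mL: ≤ 0.12 μg/mL → Susceptible
Clarithromycin (8 μg/mL) ≥ 8 μg/mL ⇒ Resistant

amoxicillin-clavulanate, nitrofurantoin, linezolid, ciprofloxacin, clarithromycin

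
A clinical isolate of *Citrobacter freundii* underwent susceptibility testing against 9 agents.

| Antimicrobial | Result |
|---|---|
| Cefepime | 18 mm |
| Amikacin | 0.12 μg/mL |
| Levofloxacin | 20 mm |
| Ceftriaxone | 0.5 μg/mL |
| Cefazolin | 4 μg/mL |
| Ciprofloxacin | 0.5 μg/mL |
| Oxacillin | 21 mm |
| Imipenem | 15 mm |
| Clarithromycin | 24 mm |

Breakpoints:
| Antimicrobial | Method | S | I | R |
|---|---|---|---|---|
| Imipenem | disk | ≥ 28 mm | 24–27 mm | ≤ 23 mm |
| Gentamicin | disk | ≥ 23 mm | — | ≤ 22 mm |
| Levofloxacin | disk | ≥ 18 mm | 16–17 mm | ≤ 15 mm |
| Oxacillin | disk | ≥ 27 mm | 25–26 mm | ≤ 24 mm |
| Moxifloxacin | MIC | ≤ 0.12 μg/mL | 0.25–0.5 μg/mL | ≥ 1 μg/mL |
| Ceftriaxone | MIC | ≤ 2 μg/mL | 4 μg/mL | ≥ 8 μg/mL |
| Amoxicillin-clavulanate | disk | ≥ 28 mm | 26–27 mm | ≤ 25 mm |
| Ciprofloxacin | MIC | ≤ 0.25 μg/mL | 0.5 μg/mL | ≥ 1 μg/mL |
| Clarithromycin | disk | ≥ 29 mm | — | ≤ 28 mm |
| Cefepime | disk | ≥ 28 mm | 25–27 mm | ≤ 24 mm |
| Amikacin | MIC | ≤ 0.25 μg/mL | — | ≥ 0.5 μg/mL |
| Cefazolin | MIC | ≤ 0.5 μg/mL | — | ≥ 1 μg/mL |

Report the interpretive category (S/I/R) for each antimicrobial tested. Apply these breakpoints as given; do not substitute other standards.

R, S, S, S, R, I, R, R, R

Cefepime 18 mm: ≤ 24 mm ⇒ resistant
Amikacin: 0.12 μg/mL is ≤ 0.25 μg/mL → Susceptible
Levofloxacin (20 mm) ≥ 18 mm ⇒ S
Ceftriaxone 0.5 μg/mL: ≤ 2 μg/mL — S
Cefazolin (4 μg/mL) ≥ 1 μg/mL — resistant
Ciprofloxacin (0.5 μg/mL) = 0.5 μg/mL ⇒ I
Oxacillin (21 mm) ≤ 24 mm ⇒ R
Imipenem: 15 mm is ≤ 23 mm ⇒ R
Clarithromycin: 24 mm is ≤ 28 mm ⇒ R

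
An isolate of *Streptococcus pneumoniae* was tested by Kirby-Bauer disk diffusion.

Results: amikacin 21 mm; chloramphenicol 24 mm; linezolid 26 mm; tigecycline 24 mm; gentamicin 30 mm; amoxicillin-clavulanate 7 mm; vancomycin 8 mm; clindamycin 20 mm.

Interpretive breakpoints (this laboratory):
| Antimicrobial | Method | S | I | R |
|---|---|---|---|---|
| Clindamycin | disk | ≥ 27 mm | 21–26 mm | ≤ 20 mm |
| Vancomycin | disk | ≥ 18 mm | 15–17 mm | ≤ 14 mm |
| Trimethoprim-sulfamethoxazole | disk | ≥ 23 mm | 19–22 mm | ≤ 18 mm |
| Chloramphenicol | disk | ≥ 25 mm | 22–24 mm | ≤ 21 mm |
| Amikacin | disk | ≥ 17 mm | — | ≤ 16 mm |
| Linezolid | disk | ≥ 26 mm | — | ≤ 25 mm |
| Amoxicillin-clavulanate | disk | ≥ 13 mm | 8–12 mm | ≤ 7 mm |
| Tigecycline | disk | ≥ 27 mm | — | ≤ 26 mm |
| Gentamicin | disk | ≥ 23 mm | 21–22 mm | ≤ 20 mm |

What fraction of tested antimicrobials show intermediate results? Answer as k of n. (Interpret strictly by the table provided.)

1 of 8

Amikacin: 21 mm is ≥ 17 mm ⇒ Susceptible
Chloramphenicol 24 mm: in 22–24 mm ⇒ intermediate
Linezolid: 26 mm is ≥ 26 mm → susceptible
Tigecycline 24 mm: ≤ 26 mm → resistant
Gentamicin: 30 mm is ≥ 23 mm — Susceptible
Amoxicillin-clavulanate (7 mm) ≤ 7 mm ⇒ Resistant
Vancomycin (8 mm) ≤ 14 mm → Resistant
Clindamycin: 20 mm is ≤ 20 mm → resistant
Intermediate: 1/8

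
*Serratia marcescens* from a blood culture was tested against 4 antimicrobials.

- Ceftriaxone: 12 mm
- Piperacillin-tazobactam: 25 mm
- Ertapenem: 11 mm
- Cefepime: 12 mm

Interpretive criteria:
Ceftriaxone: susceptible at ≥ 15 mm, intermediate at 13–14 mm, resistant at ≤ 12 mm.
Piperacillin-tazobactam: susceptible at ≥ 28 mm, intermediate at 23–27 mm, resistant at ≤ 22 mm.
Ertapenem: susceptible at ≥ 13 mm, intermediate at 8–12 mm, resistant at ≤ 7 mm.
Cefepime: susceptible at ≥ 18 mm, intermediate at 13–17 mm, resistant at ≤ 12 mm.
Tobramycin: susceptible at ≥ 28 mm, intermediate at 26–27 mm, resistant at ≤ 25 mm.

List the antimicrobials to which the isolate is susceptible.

none

Ceftriaxone: 12 mm is ≤ 12 mm → resistant
Piperacillin-tazobactam (25 mm) in 23–27 mm ⇒ intermediate
Ertapenem: 11 mm is in 8–12 mm ⇒ I
Cefepime 12 mm: ≤ 12 mm ⇒ R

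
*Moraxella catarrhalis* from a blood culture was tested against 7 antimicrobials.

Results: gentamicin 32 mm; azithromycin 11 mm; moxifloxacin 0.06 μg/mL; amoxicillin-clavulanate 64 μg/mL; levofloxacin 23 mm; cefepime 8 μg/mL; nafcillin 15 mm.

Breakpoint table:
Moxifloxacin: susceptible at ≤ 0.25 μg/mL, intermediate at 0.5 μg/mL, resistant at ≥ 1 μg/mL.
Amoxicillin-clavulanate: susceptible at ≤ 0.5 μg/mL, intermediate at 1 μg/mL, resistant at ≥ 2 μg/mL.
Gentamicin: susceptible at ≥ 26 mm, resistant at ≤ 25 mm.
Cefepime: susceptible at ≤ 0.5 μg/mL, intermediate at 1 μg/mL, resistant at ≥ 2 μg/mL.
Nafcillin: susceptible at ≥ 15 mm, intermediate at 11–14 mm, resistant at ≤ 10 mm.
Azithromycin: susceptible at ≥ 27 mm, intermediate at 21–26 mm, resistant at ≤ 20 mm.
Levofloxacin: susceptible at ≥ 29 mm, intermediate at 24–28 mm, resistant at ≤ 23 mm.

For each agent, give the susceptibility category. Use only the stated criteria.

Gentamicin 32 mm: ≥ 26 mm — Susceptible
Azithromycin 11 mm: ≤ 20 mm — resistant
Moxifloxacin: 0.06 μg/mL is ≤ 0.25 μg/mL → S
Amoxicillin-clavulanate: 64 μg/mL is ≥ 2 μg/mL — Resistant
Levofloxacin (23 mm) ≤ 23 mm — resistant
Cefepime: 8 μg/mL is ≥ 2 μg/mL ⇒ R
Nafcillin: 15 mm is ≥ 15 mm → S

S, R, S, R, R, R, S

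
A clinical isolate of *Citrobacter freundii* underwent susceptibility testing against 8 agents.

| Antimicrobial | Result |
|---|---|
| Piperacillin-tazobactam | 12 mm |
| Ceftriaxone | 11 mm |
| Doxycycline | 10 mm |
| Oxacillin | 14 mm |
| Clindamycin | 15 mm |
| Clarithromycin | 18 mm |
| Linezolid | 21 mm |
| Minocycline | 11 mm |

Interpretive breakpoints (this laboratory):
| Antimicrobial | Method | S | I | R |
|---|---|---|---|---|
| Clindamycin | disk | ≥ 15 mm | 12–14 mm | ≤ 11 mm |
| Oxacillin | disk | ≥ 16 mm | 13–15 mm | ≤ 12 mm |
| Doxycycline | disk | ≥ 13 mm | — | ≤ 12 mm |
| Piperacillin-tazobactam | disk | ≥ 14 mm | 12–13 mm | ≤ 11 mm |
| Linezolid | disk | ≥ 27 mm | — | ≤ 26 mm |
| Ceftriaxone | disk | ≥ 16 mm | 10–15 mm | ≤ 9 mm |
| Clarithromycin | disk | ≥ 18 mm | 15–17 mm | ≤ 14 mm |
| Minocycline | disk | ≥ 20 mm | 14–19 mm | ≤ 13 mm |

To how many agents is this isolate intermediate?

Piperacillin-tazobactam: 12 mm is in 12–13 mm ⇒ intermediate
Ceftriaxone: 11 mm is in 10–15 mm ⇒ Intermediate
Doxycycline: 10 mm is ≤ 12 mm → Resistant
Oxacillin: 14 mm is in 13–15 mm ⇒ Intermediate
Clindamycin: 15 mm is ≥ 15 mm ⇒ S
Clarithromycin 18 mm: ≥ 18 mm → Susceptible
Linezolid: 21 mm is ≤ 26 mm → Resistant
Minocycline (11 mm) ≤ 13 mm → resistant
Intermediate: 3

3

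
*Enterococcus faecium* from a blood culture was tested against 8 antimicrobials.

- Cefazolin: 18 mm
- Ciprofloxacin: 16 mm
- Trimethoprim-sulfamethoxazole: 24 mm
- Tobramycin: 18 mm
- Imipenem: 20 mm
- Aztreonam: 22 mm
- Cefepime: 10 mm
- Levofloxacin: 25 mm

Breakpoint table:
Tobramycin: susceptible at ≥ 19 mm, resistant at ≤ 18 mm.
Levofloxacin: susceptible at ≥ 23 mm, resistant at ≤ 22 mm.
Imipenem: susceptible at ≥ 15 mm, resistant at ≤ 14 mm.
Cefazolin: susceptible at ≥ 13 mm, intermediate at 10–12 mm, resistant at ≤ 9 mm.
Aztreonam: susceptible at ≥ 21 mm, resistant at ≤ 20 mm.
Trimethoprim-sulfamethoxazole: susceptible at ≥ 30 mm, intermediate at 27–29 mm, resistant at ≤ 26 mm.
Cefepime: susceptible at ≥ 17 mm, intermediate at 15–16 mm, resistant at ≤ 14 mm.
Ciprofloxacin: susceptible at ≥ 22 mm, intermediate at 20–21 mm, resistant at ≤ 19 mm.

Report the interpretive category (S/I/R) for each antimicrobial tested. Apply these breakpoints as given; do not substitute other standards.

Cefazolin: 18 mm is ≥ 13 mm ⇒ S
Ciprofloxacin (16 mm) ≤ 19 mm — Resistant
Trimethoprim-sulfamethoxazole 24 mm: ≤ 26 mm → R
Tobramycin: 18 mm is ≤ 18 mm ⇒ R
Imipenem 20 mm: ≥ 15 mm ⇒ S
Aztreonam (22 mm) ≥ 21 mm — susceptible
Cefepime (10 mm) ≤ 14 mm — Resistant
Levofloxacin (25 mm) ≥ 23 mm → susceptible

S, R, R, R, S, S, R, S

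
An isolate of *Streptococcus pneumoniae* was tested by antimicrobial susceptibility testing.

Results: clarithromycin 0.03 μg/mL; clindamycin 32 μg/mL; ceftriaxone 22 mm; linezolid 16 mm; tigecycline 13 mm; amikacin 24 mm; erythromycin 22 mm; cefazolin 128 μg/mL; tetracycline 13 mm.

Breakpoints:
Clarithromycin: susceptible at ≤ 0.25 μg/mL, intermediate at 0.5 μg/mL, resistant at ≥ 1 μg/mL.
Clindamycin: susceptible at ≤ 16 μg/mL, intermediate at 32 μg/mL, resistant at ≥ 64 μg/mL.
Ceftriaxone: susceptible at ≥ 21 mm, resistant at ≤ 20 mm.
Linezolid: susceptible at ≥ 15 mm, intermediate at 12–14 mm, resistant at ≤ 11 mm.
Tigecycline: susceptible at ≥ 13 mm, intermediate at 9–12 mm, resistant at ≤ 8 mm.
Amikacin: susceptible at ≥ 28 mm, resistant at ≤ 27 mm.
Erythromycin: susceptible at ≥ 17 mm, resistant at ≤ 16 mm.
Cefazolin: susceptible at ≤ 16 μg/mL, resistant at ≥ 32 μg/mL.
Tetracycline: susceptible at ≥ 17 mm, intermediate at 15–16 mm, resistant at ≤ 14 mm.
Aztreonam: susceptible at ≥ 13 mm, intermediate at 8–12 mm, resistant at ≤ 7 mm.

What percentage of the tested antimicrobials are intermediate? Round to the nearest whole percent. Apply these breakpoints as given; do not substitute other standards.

Clarithromycin 0.03 μg/mL: ≤ 0.25 μg/mL → Susceptible
Clindamycin 32 μg/mL: = 32 μg/mL → I
Ceftriaxone: 22 mm is ≥ 21 mm ⇒ S
Linezolid (16 mm) ≥ 15 mm ⇒ S
Tigecycline (13 mm) ≥ 13 mm ⇒ S
Amikacin: 24 mm is ≤ 27 mm → Resistant
Erythromycin: 22 mm is ≥ 17 mm — Susceptible
Cefazolin 128 μg/mL: ≥ 32 μg/mL — R
Tetracycline (13 mm) ≤ 14 mm — Resistant
Intermediate: 1/9

11%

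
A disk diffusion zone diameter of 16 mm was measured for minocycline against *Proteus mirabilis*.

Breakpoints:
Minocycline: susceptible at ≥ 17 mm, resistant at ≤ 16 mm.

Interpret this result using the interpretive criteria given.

Minocycline 16 mm: ≤ 16 mm ⇒ Resistant

Resistant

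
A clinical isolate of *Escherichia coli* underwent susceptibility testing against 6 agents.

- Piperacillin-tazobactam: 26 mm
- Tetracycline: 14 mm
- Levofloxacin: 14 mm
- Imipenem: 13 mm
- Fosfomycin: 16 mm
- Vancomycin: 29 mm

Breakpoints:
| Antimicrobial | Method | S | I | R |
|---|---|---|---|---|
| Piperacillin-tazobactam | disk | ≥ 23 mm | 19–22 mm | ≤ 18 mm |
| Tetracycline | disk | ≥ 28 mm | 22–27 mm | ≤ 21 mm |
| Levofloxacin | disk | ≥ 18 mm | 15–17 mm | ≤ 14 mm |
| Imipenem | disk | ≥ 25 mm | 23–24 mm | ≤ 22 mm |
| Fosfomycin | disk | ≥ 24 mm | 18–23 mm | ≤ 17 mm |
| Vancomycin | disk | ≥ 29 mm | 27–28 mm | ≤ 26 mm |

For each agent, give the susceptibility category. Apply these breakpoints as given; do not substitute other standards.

S, R, R, R, R, S

Piperacillin-tazobactam (26 mm) ≥ 23 mm — S
Tetracycline 14 mm: ≤ 21 mm → Resistant
Levofloxacin 14 mm: ≤ 14 mm → R
Imipenem (13 mm) ≤ 22 mm ⇒ R
Fosfomycin 16 mm: ≤ 17 mm ⇒ R
Vancomycin: 29 mm is ≥ 29 mm ⇒ Susceptible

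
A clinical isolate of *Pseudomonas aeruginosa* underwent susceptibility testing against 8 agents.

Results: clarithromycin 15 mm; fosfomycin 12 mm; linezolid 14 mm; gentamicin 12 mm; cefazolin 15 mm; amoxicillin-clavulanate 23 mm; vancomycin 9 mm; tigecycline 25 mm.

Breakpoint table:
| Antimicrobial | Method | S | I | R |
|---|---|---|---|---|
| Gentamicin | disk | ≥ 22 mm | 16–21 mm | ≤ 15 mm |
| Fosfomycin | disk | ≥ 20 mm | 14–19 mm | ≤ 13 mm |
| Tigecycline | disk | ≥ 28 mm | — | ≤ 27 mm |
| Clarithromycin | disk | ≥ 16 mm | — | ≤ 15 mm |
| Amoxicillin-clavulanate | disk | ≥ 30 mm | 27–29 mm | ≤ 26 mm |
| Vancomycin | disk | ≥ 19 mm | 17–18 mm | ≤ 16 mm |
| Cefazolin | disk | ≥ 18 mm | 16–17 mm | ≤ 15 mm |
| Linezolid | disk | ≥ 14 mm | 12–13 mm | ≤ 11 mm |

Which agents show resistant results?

Clarithromycin (15 mm) ≤ 15 mm ⇒ Resistant
Fosfomycin: 12 mm is ≤ 13 mm — resistant
Linezolid 14 mm: ≥ 14 mm ⇒ S
Gentamicin: 12 mm is ≤ 15 mm — R
Cefazolin (15 mm) ≤ 15 mm — resistant
Amoxicillin-clavulanate 23 mm: ≤ 26 mm → Resistant
Vancomycin 9 mm: ≤ 16 mm ⇒ resistant
Tigecycline: 25 mm is ≤ 27 mm → Resistant

clarithromycin, fosfomycin, gentamicin, cefazolin, amoxicillin-clavulanate, vancomycin, tigecycline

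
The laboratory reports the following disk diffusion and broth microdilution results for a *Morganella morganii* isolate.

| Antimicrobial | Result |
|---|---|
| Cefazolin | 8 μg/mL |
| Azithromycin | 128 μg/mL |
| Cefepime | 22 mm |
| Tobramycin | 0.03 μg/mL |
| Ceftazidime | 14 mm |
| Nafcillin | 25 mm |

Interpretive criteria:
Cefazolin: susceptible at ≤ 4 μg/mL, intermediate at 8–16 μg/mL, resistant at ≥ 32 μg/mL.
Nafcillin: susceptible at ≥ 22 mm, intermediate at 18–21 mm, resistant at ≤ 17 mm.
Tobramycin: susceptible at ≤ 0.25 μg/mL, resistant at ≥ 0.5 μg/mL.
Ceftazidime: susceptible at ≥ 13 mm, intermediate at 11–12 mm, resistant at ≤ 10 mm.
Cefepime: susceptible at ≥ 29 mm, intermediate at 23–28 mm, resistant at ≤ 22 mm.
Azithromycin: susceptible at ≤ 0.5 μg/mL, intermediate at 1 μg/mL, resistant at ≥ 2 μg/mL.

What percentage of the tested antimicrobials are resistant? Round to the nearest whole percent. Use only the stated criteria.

Cefazolin: 8 μg/mL is in 8–16 μg/mL ⇒ I
Azithromycin 128 μg/mL: ≥ 2 μg/mL ⇒ resistant
Cefepime (22 mm) ≤ 22 mm → Resistant
Tobramycin 0.03 μg/mL: ≤ 0.25 μg/mL ⇒ Susceptible
Ceftazidime: 14 mm is ≥ 13 mm ⇒ S
Nafcillin 25 mm: ≥ 22 mm ⇒ S
Resistant: 2/6

33%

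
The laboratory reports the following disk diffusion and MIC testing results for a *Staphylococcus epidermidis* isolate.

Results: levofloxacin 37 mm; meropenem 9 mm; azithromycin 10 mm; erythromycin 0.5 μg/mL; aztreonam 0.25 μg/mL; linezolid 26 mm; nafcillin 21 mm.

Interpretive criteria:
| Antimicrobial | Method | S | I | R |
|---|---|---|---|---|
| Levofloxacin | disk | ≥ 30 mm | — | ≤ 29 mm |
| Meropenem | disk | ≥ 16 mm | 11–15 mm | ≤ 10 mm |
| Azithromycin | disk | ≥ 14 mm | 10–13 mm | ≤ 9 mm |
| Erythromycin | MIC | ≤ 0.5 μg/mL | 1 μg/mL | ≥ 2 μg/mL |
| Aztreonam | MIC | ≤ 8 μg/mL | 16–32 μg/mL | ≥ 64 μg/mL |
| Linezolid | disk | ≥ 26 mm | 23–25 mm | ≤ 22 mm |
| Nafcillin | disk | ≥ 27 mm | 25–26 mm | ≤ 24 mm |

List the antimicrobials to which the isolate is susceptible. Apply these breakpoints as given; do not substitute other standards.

levofloxacin, erythromycin, aztreonam, linezolid

Levofloxacin 37 mm: ≥ 30 mm — S
Meropenem: 9 mm is ≤ 10 mm ⇒ R
Azithromycin: 10 mm is in 10–13 mm ⇒ I
Erythromycin 0.5 μg/mL: ≤ 0.5 μg/mL ⇒ Susceptible
Aztreonam 0.25 μg/mL: ≤ 8 μg/mL ⇒ Susceptible
Linezolid (26 mm) ≥ 26 mm — susceptible
Nafcillin (21 mm) ≤ 24 mm ⇒ Resistant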